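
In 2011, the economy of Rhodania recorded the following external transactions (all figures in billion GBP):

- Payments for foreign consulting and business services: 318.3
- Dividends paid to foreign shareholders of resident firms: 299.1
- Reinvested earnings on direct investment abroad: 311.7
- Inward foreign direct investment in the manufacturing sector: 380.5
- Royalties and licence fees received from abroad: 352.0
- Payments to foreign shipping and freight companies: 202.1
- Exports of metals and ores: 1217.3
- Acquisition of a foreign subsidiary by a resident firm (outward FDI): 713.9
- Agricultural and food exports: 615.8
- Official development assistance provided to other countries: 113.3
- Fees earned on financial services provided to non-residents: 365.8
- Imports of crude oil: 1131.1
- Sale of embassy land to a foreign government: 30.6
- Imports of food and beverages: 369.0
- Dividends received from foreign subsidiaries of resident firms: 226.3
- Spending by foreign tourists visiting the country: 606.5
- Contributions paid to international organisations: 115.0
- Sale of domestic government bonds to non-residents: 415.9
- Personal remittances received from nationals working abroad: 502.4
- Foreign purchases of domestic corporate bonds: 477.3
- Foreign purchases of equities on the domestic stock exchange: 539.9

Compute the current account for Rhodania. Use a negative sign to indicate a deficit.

Goods: -1131.1 - 369.0 + 1217.3 + 615.8 = 333.0
Services: 606.5 + 365.8 + 352.0 - 318.3 - 202.1 = 803.9
Primary income: 226.3 + 311.7 - 299.1 = 238.9
Secondary income: -113.3 + 502.4 - 115.0 = 274.1
Current account = 333.0 + 803.9 + 238.9 + 274.1 = 1649.9
(Excluded from the current account — financial account: inward foreign direct investment in the manufacturing sector 380.5, acquisition of a foreign subsidiary by a resident firm (outward FDI) 713.9, sale of domestic government bonds to non-residents 415.9, foreign purchases of domestic corporate bonds 477.3, foreign purchases of equities on the domestic stock exchange 539.9; capital account: sale of embassy land to a foreign government 30.6.)

1649.9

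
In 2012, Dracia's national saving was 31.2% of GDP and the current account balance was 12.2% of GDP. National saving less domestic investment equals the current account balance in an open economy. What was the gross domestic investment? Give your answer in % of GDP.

I = S - CA = 31.2 - 12.2 = 19.0

19.0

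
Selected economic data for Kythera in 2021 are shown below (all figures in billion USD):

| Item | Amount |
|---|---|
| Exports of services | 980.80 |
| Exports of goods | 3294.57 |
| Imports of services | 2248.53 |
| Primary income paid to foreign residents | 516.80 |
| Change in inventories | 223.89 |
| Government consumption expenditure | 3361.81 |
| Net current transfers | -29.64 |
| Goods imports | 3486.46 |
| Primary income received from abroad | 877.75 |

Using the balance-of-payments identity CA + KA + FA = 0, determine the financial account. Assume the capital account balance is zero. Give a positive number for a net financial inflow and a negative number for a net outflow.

Goods balance = 3294.57 - 3486.46 = -191.89
Services balance = 980.80 - 2248.53 = -1267.73
Trade balance (goods + services) = -191.89 + (-1267.73) = -1459.62
Net primary income = 877.75 - 516.80 = 360.95
Net secondary income = -29.64
Current account = -1459.62 + 360.95 + (-29.64) = -1128.31
Financial account = -(-1128.31) = 1128.31

1128.31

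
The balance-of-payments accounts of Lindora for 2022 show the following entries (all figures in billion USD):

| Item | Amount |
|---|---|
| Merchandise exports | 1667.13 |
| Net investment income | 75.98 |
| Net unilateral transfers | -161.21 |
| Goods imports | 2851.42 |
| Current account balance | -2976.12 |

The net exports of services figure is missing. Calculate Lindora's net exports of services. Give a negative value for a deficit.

Current account = goods balance + services balance + net primary income + net secondary income
Sum of the known components = -1269.52
Net exports of services = CA - (known components) = -2976.12 - (-1269.52) = -1706.60

-1706.60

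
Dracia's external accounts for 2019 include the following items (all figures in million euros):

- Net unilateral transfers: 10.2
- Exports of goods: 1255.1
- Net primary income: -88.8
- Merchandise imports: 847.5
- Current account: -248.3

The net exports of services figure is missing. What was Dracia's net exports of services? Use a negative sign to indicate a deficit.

-577.3

Current account = goods balance + services balance + net primary income + net secondary income
Sum of the known components = 329.0
Net exports of services = CA - (known components) = -248.3 - 329.0 = -577.3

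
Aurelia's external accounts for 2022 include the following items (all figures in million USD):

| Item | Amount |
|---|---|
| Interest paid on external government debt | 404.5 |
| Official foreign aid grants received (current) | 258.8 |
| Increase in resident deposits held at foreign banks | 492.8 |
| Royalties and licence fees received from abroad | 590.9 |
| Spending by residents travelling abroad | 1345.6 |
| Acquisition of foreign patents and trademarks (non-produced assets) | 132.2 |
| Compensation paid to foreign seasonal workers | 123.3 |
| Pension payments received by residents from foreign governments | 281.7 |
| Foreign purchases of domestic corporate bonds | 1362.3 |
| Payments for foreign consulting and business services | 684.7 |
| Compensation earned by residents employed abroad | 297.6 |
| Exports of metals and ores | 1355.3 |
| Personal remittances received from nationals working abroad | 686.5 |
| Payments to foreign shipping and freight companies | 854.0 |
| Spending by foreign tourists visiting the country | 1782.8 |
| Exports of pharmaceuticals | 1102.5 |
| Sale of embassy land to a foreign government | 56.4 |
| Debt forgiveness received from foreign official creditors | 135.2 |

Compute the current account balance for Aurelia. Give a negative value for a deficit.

Goods: 1355.3 + 1102.5 = 2457.8
Services: 1782.8 - 1345.6 + 590.9 - 854.0 - 684.7 = -510.6
Primary income: -123.3 + 297.6 - 404.5 = -230.2
Secondary income: 258.8 + 281.7 + 686.5 = 1227.0
Current account = 2457.8 + (-510.6) + (-230.2) + 1227.0 = 2944.0
(Excluded from the current account — financial account: increase in resident deposits held at foreign banks 492.8, foreign purchases of domestic corporate bonds 1362.3; capital account: acquisition of foreign patents and trademarks (non-produced assets) 132.2, sale of embassy land to a foreign government 56.4, debt forgiveness received from foreign official creditors 135.2.)

2944.0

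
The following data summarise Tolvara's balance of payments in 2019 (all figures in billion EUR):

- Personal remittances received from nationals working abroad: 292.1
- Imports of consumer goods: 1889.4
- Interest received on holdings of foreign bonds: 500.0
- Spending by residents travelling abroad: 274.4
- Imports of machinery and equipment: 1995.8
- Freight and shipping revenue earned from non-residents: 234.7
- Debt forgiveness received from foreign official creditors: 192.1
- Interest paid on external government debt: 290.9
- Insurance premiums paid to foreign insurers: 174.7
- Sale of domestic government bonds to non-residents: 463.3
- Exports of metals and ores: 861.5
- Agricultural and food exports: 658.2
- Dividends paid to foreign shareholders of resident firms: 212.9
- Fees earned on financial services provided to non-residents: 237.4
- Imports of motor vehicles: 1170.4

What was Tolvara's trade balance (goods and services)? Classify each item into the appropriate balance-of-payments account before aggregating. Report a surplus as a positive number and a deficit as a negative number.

-3512.9

Goods: -1170.4 - 1889.4 + 861.5 + 658.2 - 1995.8 = -3535.9
Services: 234.7 - 174.7 - 274.4 + 237.4 = 23.0
Trade balance = -3535.9 + 23.0 = -3512.9
(Excluded from the trade balance — secondary income: personal remittances received from nationals working abroad 292.1; primary income: interest received on holdings of foreign bonds 500.0, interest paid on external government debt 290.9, dividends paid to foreign shareholders of resident firms 212.9; capital account: debt forgiveness received from foreign official creditors 192.1; financial account: sale of domestic government bonds to non-residents 463.3.)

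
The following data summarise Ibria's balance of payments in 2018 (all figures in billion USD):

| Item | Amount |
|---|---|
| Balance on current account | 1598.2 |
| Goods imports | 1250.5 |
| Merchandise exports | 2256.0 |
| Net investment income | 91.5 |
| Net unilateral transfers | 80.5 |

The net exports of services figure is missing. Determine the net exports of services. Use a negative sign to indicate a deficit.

420.7

Current account = goods balance + services balance + net primary income + net secondary income
Sum of the known components = 1177.5
Net exports of services = CA - (known components) = 1598.2 - 1177.5 = 420.7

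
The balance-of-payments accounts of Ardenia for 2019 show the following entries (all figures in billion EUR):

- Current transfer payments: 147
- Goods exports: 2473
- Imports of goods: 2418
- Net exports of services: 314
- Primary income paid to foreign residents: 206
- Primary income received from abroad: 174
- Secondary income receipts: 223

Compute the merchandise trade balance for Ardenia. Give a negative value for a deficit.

Goods balance = 2473 - 2418 = 55

55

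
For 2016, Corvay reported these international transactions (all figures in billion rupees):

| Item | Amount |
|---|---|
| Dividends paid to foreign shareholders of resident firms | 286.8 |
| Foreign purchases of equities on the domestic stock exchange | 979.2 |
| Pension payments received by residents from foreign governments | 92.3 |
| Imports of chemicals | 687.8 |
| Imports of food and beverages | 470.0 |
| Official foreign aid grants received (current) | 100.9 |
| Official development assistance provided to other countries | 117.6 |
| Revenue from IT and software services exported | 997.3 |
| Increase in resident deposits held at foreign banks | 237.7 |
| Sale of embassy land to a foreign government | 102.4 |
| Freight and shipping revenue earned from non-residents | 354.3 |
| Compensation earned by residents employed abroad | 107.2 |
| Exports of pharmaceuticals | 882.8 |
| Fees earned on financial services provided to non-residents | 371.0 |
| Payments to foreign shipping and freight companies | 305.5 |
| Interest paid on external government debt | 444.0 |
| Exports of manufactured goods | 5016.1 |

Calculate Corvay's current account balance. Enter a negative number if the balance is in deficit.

Goods: 5016.1 - 687.8 + 882.8 - 470.0 = 4741.1
Services: 354.3 + 997.3 - 305.5 + 371.0 = 1417.1
Primary income: -444.0 + 107.2 - 286.8 = -623.6
Secondary income: 92.3 - 117.6 + 100.9 = 75.6
Current account = 4741.1 + 1417.1 + (-623.6) + 75.6 = 5610.2
(Excluded from the current account — financial account: foreign purchases of equities on the domestic stock exchange 979.2, increase in resident deposits held at foreign banks 237.7; capital account: sale of embassy land to a foreign government 102.4.)

5610.2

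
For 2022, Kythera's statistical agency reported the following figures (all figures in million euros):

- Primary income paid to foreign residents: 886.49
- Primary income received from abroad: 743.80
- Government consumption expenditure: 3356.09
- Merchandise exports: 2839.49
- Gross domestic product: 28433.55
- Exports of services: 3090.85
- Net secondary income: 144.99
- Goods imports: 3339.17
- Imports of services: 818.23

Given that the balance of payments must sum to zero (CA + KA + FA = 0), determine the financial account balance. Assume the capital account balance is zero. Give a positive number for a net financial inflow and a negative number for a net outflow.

-1775.24

Goods balance = 2839.49 - 3339.17 = -499.68
Services balance = 3090.85 - 818.23 = 2272.62
Trade balance (goods + services) = -499.68 + 2272.62 = 1772.94
Net primary income = 743.80 - 886.49 = -142.69
Net secondary income = 144.99
Current account = 1772.94 + (-142.69) + 144.99 = 1775.24
Financial account = -(1775.24) = -1775.24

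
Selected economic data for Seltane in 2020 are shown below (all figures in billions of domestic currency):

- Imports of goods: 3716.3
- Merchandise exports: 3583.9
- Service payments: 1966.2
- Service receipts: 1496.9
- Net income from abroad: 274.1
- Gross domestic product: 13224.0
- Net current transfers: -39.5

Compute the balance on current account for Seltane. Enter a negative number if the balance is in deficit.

-367.1

Goods balance = 3583.9 - 3716.3 = -132.4
Services balance = 1496.9 - 1966.2 = -469.3
Trade balance (goods + services) = -132.4 + (-469.3) = -601.7
Net primary income = 274.1
Net secondary income = -39.5
Current account = -601.7 + 274.1 + (-39.5) = -367.1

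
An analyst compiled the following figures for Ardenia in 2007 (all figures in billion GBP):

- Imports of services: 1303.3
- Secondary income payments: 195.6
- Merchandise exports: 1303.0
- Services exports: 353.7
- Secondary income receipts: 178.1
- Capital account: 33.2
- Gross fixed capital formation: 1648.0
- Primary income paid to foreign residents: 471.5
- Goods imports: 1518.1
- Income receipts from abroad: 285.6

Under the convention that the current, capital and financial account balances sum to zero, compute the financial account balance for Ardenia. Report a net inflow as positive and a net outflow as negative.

Goods balance = 1303.0 - 1518.1 = -215.1
Services balance = 353.7 - 1303.3 = -949.6
Trade balance (goods + services) = -215.1 + (-949.6) = -1164.7
Net primary income = 285.6 - 471.5 = -185.9
Net secondary income = 178.1 - 195.6 = -17.5
Current account = -1164.7 + (-185.9) + (-17.5) = -1368.1
Financial account = -(-1368.1 + 33.2) = 1334.9

1334.9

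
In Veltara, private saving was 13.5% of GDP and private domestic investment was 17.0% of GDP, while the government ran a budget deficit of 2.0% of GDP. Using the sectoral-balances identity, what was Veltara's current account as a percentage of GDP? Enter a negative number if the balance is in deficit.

By the sectoral-balances identity, CA = (S_private - I) + (T - G).
Private balance = 13.5 - 17.0 = -3.5
Government balance (T - G) = -2.0
CA = -3.5 + (-2.0) = -5.5

-5.5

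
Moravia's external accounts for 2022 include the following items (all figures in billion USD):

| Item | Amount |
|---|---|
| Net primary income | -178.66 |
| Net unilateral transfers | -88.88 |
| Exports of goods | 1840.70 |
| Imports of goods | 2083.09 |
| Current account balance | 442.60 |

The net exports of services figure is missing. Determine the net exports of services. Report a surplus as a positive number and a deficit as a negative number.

Current account = goods balance + services balance + net primary income + net secondary income
Sum of the known components = -509.93
Net exports of services = CA - (known components) = 442.60 - (-509.93) = 952.53

952.53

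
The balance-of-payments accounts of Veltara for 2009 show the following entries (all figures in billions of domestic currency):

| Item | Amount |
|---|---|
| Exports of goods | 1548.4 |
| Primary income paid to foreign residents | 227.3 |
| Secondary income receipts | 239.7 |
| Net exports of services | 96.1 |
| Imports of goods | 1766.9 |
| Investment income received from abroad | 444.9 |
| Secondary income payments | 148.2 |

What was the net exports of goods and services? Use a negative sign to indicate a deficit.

-122.4

Goods balance = 1548.4 - 1766.9 = -218.5
Services balance = 96.1
Trade balance (goods + services) = -218.5 + 96.1 = -122.4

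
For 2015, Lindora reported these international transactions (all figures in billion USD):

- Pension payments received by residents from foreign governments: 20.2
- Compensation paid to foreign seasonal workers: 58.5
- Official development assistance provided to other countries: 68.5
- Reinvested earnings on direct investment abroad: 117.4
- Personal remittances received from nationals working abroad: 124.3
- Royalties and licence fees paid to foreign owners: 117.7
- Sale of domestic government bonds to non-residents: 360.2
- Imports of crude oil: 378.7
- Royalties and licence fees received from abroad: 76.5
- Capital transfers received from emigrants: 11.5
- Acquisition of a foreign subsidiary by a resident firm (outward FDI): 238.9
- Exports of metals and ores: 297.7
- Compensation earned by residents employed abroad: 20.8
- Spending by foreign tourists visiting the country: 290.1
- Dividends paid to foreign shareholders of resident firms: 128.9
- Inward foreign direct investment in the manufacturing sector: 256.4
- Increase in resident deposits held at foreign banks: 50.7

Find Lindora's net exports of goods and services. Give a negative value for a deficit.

Goods: -378.7 + 297.7 = -81.0
Services: 290.1 + 76.5 - 117.7 = 248.9
Trade balance = -81.0 + 248.9 = 167.9
(Excluded from the trade balance — secondary income: pension payments received by residents from foreign governments 20.2, official development assistance provided to other countries 68.5, personal remittances received from nationals working abroad 124.3; primary income: compensation paid to foreign seasonal workers 58.5, reinvested earnings on direct investment abroad 117.4, compensation earned by residents employed abroad 20.8, dividends paid to foreign shareholders of resident firms 128.9; financial account: sale of domestic government bonds to non-residents 360.2, acquisition of a foreign subsidiary by a resident firm (outward FDI) 238.9, inward foreign direct investment in the manufacturing sector 256.4, increase in resident deposits held at foreign banks 50.7; capital account: capital transfers received from emigrants 11.5.)

167.9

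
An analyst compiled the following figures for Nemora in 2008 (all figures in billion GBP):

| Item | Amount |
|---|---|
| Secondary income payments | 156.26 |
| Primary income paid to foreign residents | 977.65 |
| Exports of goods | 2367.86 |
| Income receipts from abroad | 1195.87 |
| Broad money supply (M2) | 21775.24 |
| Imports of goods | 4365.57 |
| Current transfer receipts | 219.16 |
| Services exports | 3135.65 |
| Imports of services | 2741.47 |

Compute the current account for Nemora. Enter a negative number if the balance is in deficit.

-1322.41

Goods balance = 2367.86 - 4365.57 = -1997.71
Services balance = 3135.65 - 2741.47 = 394.18
Trade balance (goods + services) = -1997.71 + 394.18 = -1603.53
Net primary income = 1195.87 - 977.65 = 218.22
Net secondary income = 219.16 - 156.26 = 62.90
Current account = -1603.53 + 218.22 + 62.90 = -1322.41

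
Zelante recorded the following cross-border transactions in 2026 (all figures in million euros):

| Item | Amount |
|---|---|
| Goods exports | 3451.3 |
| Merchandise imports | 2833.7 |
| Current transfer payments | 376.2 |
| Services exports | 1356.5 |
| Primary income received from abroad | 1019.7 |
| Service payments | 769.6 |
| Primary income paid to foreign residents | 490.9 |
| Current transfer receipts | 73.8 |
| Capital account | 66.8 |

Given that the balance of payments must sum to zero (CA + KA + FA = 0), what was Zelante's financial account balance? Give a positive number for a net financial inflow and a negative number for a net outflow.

-1497.7

Goods balance = 3451.3 - 2833.7 = 617.6
Services balance = 1356.5 - 769.6 = 586.9
Trade balance (goods + services) = 617.6 + 586.9 = 1204.5
Net primary income = 1019.7 - 490.9 = 528.8
Net secondary income = 73.8 - 376.2 = -302.4
Current account = 1204.5 + 528.8 + (-302.4) = 1430.9
Financial account = -(1430.9 + 66.8) = -1497.7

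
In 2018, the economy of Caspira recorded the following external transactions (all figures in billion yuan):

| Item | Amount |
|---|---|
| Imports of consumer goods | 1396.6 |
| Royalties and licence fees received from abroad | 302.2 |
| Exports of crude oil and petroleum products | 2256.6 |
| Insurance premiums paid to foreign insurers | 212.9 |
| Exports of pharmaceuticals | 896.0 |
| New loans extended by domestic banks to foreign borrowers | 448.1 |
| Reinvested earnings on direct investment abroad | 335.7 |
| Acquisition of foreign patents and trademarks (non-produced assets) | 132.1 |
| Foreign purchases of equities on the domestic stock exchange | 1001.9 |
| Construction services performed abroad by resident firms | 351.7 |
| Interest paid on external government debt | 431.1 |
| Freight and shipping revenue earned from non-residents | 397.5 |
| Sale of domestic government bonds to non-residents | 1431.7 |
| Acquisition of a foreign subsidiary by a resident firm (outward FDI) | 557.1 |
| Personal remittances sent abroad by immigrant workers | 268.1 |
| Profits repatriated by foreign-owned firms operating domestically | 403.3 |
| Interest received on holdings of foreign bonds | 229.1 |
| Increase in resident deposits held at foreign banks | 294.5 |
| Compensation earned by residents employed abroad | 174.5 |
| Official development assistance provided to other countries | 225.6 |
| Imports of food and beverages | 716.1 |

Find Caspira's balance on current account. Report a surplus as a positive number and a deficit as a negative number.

1289.6

Goods: -1396.6 - 716.1 + 2256.6 + 896.0 = 1039.9
Services: 397.5 + 351.7 + 302.2 - 212.9 = 838.5
Primary income: 174.5 + 229.1 - 431.1 + 335.7 - 403.3 = -95.1
Secondary income: -225.6 - 268.1 = -493.7
Current account = 1039.9 + 838.5 + (-95.1) + (-493.7) = 1289.6
(Excluded from the current account — financial account: new loans extended by domestic banks to foreign borrowers 448.1, foreign purchases of equities on the domestic stock exchange 1001.9, sale of domestic government bonds to non-residents 1431.7, acquisition of a foreign subsidiary by a resident firm (outward FDI) 557.1, increase in resident deposits held at foreign banks 294.5; capital account: acquisition of foreign patents and trademarks (non-produced assets) 132.1.)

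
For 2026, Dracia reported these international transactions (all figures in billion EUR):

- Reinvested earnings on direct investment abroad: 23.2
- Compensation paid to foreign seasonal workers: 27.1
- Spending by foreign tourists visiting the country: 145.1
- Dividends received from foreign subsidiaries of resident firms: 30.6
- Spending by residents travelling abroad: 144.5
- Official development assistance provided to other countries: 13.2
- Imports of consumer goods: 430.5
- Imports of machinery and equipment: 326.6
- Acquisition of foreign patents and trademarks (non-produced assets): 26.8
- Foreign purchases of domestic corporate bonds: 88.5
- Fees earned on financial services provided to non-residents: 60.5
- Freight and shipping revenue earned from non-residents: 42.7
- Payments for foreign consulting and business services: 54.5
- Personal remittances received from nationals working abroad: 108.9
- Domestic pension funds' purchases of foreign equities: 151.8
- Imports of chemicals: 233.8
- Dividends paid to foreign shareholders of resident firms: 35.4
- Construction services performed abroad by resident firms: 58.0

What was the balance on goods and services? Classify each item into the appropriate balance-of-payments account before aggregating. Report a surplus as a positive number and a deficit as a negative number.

Goods: -430.5 - 233.8 - 326.6 = -990.9
Services: 145.1 + 60.5 + 58.0 - 54.5 + 42.7 - 144.5 = 107.3
Trade balance = -990.9 + 107.3 = -883.6
(Excluded from the trade balance — primary income: reinvested earnings on direct investment abroad 23.2, compensation paid to foreign seasonal workers 27.1, dividends received from foreign subsidiaries of resident firms 30.6, dividends paid to foreign shareholders of resident firms 35.4; secondary income: official development assistance provided to other countries 13.2, personal remittances received from nationals working abroad 108.9; capital account: acquisition of foreign patents and trademarks (non-produced assets) 26.8; financial account: foreign purchases of domestic corporate bonds 88.5, domestic pension funds' purchases of foreign equities 151.8.)

-883.6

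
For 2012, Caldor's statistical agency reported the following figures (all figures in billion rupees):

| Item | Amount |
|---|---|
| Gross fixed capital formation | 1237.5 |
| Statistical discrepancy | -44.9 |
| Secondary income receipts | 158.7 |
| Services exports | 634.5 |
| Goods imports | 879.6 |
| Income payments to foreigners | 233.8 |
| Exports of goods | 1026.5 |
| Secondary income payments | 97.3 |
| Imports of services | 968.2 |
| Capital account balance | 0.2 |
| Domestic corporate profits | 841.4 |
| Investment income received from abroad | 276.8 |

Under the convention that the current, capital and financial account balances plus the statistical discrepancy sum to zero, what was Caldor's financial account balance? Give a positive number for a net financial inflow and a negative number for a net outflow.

Goods balance = 1026.5 - 879.6 = 146.9
Services balance = 634.5 - 968.2 = -333.7
Trade balance (goods + services) = 146.9 + (-333.7) = -186.8
Net primary income = 276.8 - 233.8 = 43.0
Net secondary income = 158.7 - 97.3 = 61.4
Current account = -186.8 + 43.0 + 61.4 = -82.4
Financial account = -(-82.4 + 0.2 + (-44.9)) = 127.1

127.1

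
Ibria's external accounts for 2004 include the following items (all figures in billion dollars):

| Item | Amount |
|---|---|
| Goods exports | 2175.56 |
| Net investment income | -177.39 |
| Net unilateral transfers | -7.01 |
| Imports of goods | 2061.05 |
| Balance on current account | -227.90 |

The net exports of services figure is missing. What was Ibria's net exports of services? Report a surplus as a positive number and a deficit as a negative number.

Current account = goods balance + services balance + net primary income + net secondary income
Sum of the known components = -69.89
Net exports of services = CA - (known components) = -227.90 - (-69.89) = -158.01

-158.01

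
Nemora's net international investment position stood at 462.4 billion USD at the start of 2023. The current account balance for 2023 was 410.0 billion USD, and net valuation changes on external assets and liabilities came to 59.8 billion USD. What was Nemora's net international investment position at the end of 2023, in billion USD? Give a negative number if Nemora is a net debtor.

Change in NIIP = current account + net valuation change = 410.0 + 59.8 = 469.8
End-of-year NIIP = 462.4 + 469.8 = 932.2

932.2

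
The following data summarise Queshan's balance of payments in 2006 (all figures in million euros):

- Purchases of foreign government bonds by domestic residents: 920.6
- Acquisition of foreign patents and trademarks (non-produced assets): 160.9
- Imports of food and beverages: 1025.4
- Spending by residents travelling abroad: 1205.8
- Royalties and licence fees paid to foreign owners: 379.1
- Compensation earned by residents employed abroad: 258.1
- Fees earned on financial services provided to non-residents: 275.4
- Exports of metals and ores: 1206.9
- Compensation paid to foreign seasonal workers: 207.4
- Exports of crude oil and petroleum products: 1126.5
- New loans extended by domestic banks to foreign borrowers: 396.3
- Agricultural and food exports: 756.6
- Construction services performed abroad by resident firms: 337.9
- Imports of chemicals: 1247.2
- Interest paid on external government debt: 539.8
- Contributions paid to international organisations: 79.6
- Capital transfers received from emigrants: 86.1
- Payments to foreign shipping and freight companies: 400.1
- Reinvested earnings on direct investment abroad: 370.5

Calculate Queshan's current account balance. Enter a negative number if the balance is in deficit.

Goods: 756.6 - 1247.2 - 1025.4 + 1126.5 + 1206.9 = 817.4
Services: 337.9 + 275.4 - 1205.8 - 400.1 - 379.1 = -1371.7
Primary income: -539.8 + 370.5 - 207.4 + 258.1 = -118.6
Secondary income: -79.6
Current account = 817.4 + (-1371.7) + (-118.6) + (-79.6) = -752.5
(Excluded from the current account — financial account: purchases of foreign government bonds by domestic residents 920.6, new loans extended by domestic banks to foreign borrowers 396.3; capital account: acquisition of foreign patents and trademarks (non-produced assets) 160.9, capital transfers received from emigrants 86.1.)

-752.5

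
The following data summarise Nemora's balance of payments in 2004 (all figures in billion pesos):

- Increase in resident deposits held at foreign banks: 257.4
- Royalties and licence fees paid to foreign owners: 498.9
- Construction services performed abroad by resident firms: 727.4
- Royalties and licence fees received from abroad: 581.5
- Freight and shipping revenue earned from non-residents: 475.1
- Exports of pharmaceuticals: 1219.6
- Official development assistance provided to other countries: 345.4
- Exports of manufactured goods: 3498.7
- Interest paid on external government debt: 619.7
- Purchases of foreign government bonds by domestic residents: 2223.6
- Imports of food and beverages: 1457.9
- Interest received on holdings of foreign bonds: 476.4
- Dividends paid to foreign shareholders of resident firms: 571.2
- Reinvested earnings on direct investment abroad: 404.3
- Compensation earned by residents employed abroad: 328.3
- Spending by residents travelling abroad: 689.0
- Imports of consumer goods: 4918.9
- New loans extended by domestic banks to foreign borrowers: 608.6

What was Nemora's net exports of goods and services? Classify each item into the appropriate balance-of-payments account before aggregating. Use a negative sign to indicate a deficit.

Goods: -1457.9 - 4918.9 + 3498.7 + 1219.6 = -1658.5
Services: -689.0 + 727.4 - 498.9 + 581.5 + 475.1 = 596.1
Trade balance = -1658.5 + 596.1 = -1062.4
(Excluded from the trade balance — financial account: increase in resident deposits held at foreign banks 257.4, purchases of foreign government bonds by domestic residents 2223.6, new loans extended by domestic banks to foreign borrowers 608.6; secondary income: official development assistance provided to other countries 345.4; primary income: interest paid on external government debt 619.7, interest received on holdings of foreign bonds 476.4, dividends paid to foreign shareholders of resident firms 571.2, reinvested earnings on direct investment abroad 404.3, compensation earned by residents employed abroad 328.3.)

-1062.4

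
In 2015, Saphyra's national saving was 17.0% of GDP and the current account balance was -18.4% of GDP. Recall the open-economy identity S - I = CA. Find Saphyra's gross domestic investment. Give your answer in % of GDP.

I = S - CA = 17.0 - (-18.4) = 35.4

35.4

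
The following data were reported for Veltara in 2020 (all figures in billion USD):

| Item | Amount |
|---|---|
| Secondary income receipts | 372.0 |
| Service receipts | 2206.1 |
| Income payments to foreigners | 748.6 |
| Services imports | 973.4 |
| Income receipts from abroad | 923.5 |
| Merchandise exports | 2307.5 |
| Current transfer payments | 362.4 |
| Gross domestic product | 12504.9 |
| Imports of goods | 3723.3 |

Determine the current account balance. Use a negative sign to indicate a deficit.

Goods balance = 2307.5 - 3723.3 = -1415.8
Services balance = 2206.1 - 973.4 = 1232.7
Trade balance (goods + services) = -1415.8 + 1232.7 = -183.1
Net primary income = 923.5 - 748.6 = 174.9
Net secondary income = 372.0 - 362.4 = 9.6
Current account = -183.1 + 174.9 + 9.6 = 1.4

1.4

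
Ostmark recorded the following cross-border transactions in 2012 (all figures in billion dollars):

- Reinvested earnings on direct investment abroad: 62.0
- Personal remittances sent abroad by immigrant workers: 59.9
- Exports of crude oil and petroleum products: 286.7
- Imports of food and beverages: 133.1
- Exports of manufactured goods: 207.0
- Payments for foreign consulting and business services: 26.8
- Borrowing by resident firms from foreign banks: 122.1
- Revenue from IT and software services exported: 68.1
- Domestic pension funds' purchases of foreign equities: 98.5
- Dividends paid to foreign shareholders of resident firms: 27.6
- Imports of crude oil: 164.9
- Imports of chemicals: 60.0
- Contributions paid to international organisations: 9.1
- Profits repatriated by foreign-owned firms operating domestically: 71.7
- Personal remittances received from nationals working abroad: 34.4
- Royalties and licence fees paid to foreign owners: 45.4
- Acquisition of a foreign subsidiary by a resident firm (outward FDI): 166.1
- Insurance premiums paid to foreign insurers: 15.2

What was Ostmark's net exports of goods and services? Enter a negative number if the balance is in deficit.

Goods: -164.9 + 286.7 + 207.0 - 60.0 - 133.1 = 135.7
Services: 68.1 - 26.8 - 45.4 - 15.2 = -19.3
Trade balance = 135.7 + (-19.3) = 116.4
(Excluded from the trade balance — primary income: reinvested earnings on direct investment abroad 62.0, dividends paid to foreign shareholders of resident firms 27.6, profits repatriated by foreign-owned firms operating domestically 71.7; secondary income: personal remittances sent abroad by immigrant workers 59.9, contributions paid to international organisations 9.1, personal remittances received from nationals working abroad 34.4; financial account: borrowing by resident firms from foreign banks 122.1, domestic pension funds' purchases of foreign equities 98.5, acquisition of a foreign subsidiary by a resident firm (outward FDI) 166.1.)

116.4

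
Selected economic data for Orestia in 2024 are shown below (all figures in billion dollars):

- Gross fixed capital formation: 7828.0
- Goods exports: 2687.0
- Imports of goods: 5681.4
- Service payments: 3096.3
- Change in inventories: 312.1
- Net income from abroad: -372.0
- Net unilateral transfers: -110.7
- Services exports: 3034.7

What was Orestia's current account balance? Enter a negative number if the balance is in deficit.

-3538.7

Goods balance = 2687.0 - 5681.4 = -2994.4
Services balance = 3034.7 - 3096.3 = -61.6
Trade balance (goods + services) = -2994.4 + (-61.6) = -3056.0
Net primary income = -372.0
Net secondary income = -110.7
Current account = -3056.0 + (-372.0) + (-110.7) = -3538.7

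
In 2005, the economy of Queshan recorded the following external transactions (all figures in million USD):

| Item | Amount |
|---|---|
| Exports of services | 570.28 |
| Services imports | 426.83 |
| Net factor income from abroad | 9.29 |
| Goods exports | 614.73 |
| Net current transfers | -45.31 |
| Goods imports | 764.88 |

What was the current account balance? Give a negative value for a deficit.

Goods balance = 614.73 - 764.88 = -150.15
Services balance = 570.28 - 426.83 = 143.45
Trade balance (goods + services) = -150.15 + 143.45 = -6.70
Net primary income = 9.29
Net secondary income = -45.31
Current account = -6.70 + 9.29 + (-45.31) = -42.72

-42.72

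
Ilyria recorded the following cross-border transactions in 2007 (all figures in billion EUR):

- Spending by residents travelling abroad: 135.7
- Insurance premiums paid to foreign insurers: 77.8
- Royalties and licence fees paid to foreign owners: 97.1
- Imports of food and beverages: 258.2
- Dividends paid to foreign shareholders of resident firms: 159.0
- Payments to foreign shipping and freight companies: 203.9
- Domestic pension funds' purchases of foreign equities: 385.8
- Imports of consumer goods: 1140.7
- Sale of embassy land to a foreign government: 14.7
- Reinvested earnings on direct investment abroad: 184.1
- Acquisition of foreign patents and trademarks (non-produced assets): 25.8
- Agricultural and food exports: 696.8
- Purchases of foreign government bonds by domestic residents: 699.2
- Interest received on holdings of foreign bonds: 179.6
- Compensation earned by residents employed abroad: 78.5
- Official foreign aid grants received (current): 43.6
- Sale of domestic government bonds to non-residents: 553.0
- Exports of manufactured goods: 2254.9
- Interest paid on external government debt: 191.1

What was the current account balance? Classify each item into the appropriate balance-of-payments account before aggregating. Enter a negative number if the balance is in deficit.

1174.0

Goods: -258.2 + 696.8 - 1140.7 + 2254.9 = 1552.8
Services: -77.8 - 135.7 - 97.1 - 203.9 = -514.5
Primary income: -191.1 + 78.5 - 159.0 + 179.6 + 184.1 = 92.1
Secondary income: 43.6
Current account = 1552.8 + (-514.5) + 92.1 + 43.6 = 1174.0
(Excluded from the current account — financial account: domestic pension funds' purchases of foreign equities 385.8, purchases of foreign government bonds by domestic residents 699.2, sale of domestic government bonds to non-residents 553.0; capital account: sale of embassy land to a foreign government 14.7, acquisition of foreign patents and trademarks (non-produced assets) 25.8.)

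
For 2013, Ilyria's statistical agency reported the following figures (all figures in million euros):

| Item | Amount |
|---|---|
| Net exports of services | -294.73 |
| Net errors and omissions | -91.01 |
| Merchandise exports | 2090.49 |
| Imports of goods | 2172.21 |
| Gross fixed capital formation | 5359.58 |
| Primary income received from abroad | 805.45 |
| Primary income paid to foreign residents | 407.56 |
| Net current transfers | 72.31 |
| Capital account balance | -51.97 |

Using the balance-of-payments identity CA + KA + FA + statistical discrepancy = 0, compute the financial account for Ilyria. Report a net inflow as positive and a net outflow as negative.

49.23

Goods balance = 2090.49 - 2172.21 = -81.72
Services balance = -294.73
Trade balance (goods + services) = -81.72 + (-294.73) = -376.45
Net primary income = 805.45 - 407.56 = 397.89
Net secondary income = 72.31
Current account = -376.45 + 397.89 + 72.31 = 93.75
Financial account = -(93.75 + (-51.97) + (-91.01)) = 49.23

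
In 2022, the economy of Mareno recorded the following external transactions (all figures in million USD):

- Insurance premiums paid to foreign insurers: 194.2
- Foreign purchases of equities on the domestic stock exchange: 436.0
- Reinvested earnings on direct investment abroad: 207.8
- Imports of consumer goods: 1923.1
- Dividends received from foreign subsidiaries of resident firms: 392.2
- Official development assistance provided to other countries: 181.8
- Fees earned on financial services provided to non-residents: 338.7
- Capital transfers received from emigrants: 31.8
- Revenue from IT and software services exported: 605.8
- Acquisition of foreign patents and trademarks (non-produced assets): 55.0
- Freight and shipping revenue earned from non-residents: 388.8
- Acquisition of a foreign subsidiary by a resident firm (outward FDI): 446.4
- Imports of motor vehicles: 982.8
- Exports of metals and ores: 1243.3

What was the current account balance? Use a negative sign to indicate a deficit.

-105.3

Goods: 1243.3 - 982.8 - 1923.1 = -1662.6
Services: 388.8 + 605.8 - 194.2 + 338.7 = 1139.1
Primary income: 392.2 + 207.8 = 600.0
Secondary income: -181.8
Current account = (-1662.6) + 1139.1 + 600.0 + (-181.8) = -105.3
(Excluded from the current account — financial account: foreign purchases of equities on the domestic stock exchange 436.0, acquisition of a foreign subsidiary by a resident firm (outward FDI) 446.4; capital account: capital transfers received from emigrants 31.8, acquisition of foreign patents and trademarks (non-produced assets) 55.0.)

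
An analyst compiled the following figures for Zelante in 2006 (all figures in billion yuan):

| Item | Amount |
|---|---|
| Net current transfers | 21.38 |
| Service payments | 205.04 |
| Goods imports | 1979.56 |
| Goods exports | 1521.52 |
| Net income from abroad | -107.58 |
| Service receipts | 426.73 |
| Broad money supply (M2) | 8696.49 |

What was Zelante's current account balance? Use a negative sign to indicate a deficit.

-322.55

Goods balance = 1521.52 - 1979.56 = -458.04
Services balance = 426.73 - 205.04 = 221.69
Trade balance (goods + services) = -458.04 + 221.69 = -236.35
Net primary income = -107.58
Net secondary income = 21.38
Current account = -236.35 + (-107.58) + 21.38 = -322.55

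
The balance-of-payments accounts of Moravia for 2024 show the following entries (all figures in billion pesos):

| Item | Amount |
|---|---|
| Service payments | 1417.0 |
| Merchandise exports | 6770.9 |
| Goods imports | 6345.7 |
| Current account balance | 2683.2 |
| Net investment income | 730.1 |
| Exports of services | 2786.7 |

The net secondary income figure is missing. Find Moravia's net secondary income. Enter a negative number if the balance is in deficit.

Current account = goods balance + services balance + net primary income + net secondary income
Sum of the known components = 2525.0
Net secondary income = CA - (known components) = 2683.2 - 2525.0 = 158.2

158.2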